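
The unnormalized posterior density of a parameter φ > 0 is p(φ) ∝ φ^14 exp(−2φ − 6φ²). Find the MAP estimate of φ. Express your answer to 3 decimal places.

φ̂_MAP = 1.000

ℓ'(φ) = 14/φ − 2 − 12φ. Setting this to zero and multiplying by φ: 12φ² + 2φ − 14 = 0.
φ = (−2 + √(2² + 4·12·14)) / (2·12) = (−2 + √676) / 24 = (−2 + 26)/24 = 1.
ℓ''(φ) = −14/φ² − 12 < 0, confirming a maximum.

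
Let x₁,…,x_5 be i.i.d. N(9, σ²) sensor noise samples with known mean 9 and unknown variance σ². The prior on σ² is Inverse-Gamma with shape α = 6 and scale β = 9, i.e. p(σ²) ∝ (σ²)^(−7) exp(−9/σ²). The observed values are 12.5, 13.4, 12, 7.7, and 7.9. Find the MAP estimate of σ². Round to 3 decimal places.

σ̂²_MAP = 3.237

Sum of squared deviations about the known mean: SS = (12.5−9)² + (13.4−9)² + (12−9)² + (7.7−9)² + (7.9−9)² = 43.51.
The Normal likelihood contributes (σ²)^(−n/2) exp(−SS/(2σ²)), so the posterior is Inverse-Gamma(α + n/2, β + SS/2) = Inverse-Gamma(8.5, 30.755).
The mode of Inverse-Gamma(a, b) is b/(a+1) = 30.755/9.5 ≈ 3.237.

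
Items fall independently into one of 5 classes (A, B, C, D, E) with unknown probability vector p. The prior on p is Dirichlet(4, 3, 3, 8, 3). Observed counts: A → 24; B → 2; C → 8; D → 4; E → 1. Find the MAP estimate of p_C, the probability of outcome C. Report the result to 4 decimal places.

The posterior is Dirichlet(αᵢ + nᵢ) = Dirichlet(28, 5, 11, 12, 4).
For a Dirichlet(a₁,…,a_K) with all aᵢ > 1, the mode has j-th component (aⱼ − 1)/(Σaᵢ − K).
Here Σaᵢ = 60 and K = 5, so p_C = (11 − 1)/(60 − 5) = 10/55 ≈ 0.1818.

MAP estimate of p_C = 0.1818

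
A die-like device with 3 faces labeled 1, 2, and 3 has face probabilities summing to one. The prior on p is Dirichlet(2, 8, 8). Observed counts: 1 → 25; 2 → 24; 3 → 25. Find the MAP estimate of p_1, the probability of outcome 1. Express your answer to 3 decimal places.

The posterior is Dirichlet(αᵢ + nᵢ) = Dirichlet(27, 32, 33).
For a Dirichlet(a₁,…,a_K) with all aᵢ > 1, the mode has j-th component (aⱼ − 1)/(Σaᵢ − K).
Here Σaᵢ = 92 and K = 3, so p_1 = (27 − 1)/(92 − 3) = 26/89 ≈ 0.292.

MAP estimate: 0.292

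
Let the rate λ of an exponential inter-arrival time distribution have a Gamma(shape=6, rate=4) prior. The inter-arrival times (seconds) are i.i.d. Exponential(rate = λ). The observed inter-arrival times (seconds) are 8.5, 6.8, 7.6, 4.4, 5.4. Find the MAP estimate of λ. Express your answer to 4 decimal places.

The Exponential(rate=λ) likelihood is ∝ λ^n e^(−λΣtᵢ). Here n = 5 and Σtᵢ = 8.5 + 6.8 + 7.6 + 4.4 + 5.4 = 32.7.
Posterior ∝ λ^5e^(−4λ) · λ^5e^(−32.7λ) = λ^10e^(−36.7λ), i.e. Gamma(11, 36.7).
Mode = (a−1)/b = 10/36.7 ≈ 0.2725.

λ̂_MAP = 0.2725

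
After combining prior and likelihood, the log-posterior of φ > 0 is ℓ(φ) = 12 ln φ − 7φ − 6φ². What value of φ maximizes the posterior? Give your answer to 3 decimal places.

φ̂_MAP = 0.750

ℓ'(φ) = 12/φ − 7 − 12φ. Setting this to zero and multiplying by φ: 12φ² + 7φ − 12 = 0.
φ = (−7 + √(7² + 4·12·12)) / (2·12) = (−7 + √625) / 24 = (−7 + 25)/24 = 3/4.
ℓ''(φ) = −12/φ² − 12 < 0, confirming a maximum.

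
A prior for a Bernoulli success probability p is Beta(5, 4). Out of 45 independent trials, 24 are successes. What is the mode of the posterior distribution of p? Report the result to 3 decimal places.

p̂_MAP = 0.538

Prior: Beta(5, 4).
Data: 24 successes in 45 trials. The binomial likelihood contributes p^24(1−p)^21, so the posterior is Beta(5+24, 4+21) = Beta(29, 25).
For Beta(a, b) with a, b > 1 the mode is (a−1)/(a+b−2) = 28/52 ≈ 0.538.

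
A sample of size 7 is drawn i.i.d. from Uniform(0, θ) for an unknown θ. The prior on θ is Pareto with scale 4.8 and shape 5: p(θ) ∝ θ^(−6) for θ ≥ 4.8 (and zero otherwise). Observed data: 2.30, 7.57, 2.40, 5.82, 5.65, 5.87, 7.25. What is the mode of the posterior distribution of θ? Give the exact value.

θ̂_MAP = 7.57

The Uniform(0, θ) likelihood is θ^(−n) for θ ≥ max(xᵢ), zero otherwise. Here max(xᵢ) = 7.57.
Posterior ∝ θ^(−6) · θ^(−7) = θ^(−13) on θ ≥ max(4.8, 7.57) = 7.57.
This density is strictly decreasing in θ, so the posterior mode lies at the lower boundary of the support.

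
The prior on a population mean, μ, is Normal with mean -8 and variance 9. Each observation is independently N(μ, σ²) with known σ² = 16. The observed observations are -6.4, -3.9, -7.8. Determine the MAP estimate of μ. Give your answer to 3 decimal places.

μ̂_MAP = -6.765

n = 3; x̄ = ((-6.4) + (-3.9) + (-7.8))/3 = -18.1/3 = -181/30 ≈ -6.0333.
For a Normal prior and Normal likelihood with known variance, the posterior is Normal; its mode equals its mean, the precision-weighted average.
Prior precision 1/σ₀² = 1/9; data precision n/σ² = 3/16 = 0.1875.
μ̂ = ((1/9)·(-8) + 0.1875·(-181/30)) / (1/9 + 0.1875) = (-2909/1440)/(43/144) = -2909/430 ≈ -6.765.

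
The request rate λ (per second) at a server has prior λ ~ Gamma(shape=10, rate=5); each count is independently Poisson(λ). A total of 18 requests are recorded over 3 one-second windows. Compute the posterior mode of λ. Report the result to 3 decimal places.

λ̂_MAP = 3.375

Σxᵢ = 18, n = 3.
Posterior ∝ λ^9e^(−5λ) · λ^18e^(−3λ) = λ^27e^(−8λ), i.e. Gamma(shape=28, rate=8).
The mode of a Gamma(a, b) with a ≥ 1 (shape–rate) is (a−1)/b = 27/8 ≈ 3.375.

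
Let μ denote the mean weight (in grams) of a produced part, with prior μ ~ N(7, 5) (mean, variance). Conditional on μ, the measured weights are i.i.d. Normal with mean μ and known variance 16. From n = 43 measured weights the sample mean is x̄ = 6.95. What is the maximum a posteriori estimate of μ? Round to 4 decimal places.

n = 43, x̄ = 6.95.
For a Normal prior and Normal likelihood with known variance, the posterior is Normal; its mode equals its mean, the precision-weighted average.
Prior precision 1/σ₀² = 1/5 = 0.2; data precision n/σ² = 43/16 = 2.6875.
μ̂ = (0.2·7 + 2.6875·6.95) / (0.2 + 2.6875) = 20.078125/2.8875 = 6425/924 ≈ 6.9535.

μ̂_MAP = 6.9535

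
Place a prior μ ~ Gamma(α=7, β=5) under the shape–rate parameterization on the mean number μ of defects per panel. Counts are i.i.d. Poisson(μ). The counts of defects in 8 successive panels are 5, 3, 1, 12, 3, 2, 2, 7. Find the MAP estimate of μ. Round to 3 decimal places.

μ̂_MAP = 3.154

Σxᵢ = 5+3+1+12+3+2+2+7 = 35, with n = 8.
Posterior ∝ μ^6e^(−5μ) · μ^35e^(−8μ) = μ^41e^(−13μ), i.e. Gamma(shape=42, rate=13).
The mode of a Gamma(a, b) with a ≥ 1 (shape–rate) is (a−1)/b = 41/13 ≈ 3.154.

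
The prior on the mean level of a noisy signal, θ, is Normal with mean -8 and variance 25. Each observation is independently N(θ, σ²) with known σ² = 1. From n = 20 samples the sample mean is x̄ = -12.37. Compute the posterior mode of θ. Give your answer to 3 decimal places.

n = 20, x̄ = -12.37.
For a Normal prior and Normal likelihood with known variance, the posterior is Normal; its mode equals its mean, the precision-weighted average.
Prior precision 1/σ₀² = 1/25 = 0.04; data precision n/σ² = 20/1 = 20.
θ̂ = (0.04·(-8) + 20·(-12.37)) / (0.04 + 20) = (-247.72)/20.04 = -6193/501 ≈ -12.361.

θ̂_MAP = -12.361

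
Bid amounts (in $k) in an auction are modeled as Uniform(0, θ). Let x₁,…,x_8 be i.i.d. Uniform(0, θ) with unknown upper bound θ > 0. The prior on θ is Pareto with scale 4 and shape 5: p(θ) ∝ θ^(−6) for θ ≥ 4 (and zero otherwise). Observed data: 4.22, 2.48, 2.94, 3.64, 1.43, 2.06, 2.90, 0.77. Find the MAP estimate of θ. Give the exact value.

θ̂_MAP = 4.22

The Uniform(0, θ) likelihood is θ^(−n) for θ ≥ max(xᵢ), zero otherwise. Here max(xᵢ) = 4.22.
Posterior ∝ θ^(−6) · θ^(−8) = θ^(−14) on θ ≥ max(4, 4.22) = 4.22.
This density is strictly decreasing in θ, so the posterior mode lies at the lower boundary of the support.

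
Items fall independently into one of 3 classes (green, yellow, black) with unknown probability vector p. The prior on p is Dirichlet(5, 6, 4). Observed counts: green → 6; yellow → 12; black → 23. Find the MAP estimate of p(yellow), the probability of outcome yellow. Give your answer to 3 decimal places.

MAP estimate of p(yellow) = 0.321

The posterior is Dirichlet(αᵢ + nᵢ) = Dirichlet(11, 18, 27).
For a Dirichlet(a₁,…,a_K) with all aᵢ > 1, the mode has j-th component (aⱼ − 1)/(Σaᵢ − K).
Here Σaᵢ = 56 and K = 3, so p(yellow) = (18 − 1)/(56 − 3) = 17/53 ≈ 0.321.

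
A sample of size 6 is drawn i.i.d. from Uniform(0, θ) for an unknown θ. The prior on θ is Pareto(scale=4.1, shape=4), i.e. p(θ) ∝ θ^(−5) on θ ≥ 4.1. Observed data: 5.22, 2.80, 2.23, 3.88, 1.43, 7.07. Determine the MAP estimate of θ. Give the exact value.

θ̂_MAP = 7.07

The Uniform(0, θ) likelihood is θ^(−n) for θ ≥ max(xᵢ), zero otherwise. Here max(xᵢ) = 7.07.
Posterior ∝ θ^(−5) · θ^(−6) = θ^(−11) on θ ≥ max(4.1, 7.07) = 7.07.
This density is strictly decreasing in θ, so the posterior mode lies at the lower boundary of the support.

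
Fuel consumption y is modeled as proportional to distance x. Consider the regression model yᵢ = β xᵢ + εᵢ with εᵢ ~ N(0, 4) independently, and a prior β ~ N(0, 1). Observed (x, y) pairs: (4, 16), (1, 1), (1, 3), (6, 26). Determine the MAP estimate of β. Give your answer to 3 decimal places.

log p(β | y) = −Σ(yᵢ − βxᵢ)²/(2·4) − β²/(2·1) + const.
Setting the derivative to zero: Σxᵢ(yᵢ − βxᵢ)/4 − β/1 = 0, so β = Σxᵢyᵢ / (Σxᵢ² + σ²/τ²).
Σxᵢyᵢ = 4·16 + 1·1 + 1·3 + 6·26 = 224; Σxᵢ² = 54; σ²/τ² = 4.
β̂_MAP = 224 / (54 + 4) = 224/58 ≈ 3.862.

β̂_MAP = 3.862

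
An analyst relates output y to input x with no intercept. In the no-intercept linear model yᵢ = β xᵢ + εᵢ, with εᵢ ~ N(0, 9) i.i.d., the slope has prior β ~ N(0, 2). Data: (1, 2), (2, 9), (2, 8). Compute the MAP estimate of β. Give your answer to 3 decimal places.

β̂_MAP = 2.667

log p(β | y) = −Σ(yᵢ − βxᵢ)²/(2·9) − β²/(2·2) + const.
Setting the derivative to zero: Σxᵢ(yᵢ − βxᵢ)/9 − β/2 = 0, so β = Σxᵢyᵢ / (Σxᵢ² + σ²/τ²).
Σxᵢyᵢ = 1·2 + 2·9 + 2·8 = 36; Σxᵢ² = 9; σ²/τ² = 4.5.
β̂_MAP = 36 / (9 + 4.5) = 36/13.5 ≈ 2.667.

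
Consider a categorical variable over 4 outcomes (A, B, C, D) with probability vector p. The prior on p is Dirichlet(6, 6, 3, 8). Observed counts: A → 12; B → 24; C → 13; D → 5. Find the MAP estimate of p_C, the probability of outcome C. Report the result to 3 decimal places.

MAP estimate of p_C = 0.205

The posterior is Dirichlet(αᵢ + nᵢ) = Dirichlet(18, 30, 16, 13).
For a Dirichlet(a₁,…,a_K) with all aᵢ > 1, the mode has j-th component (aⱼ − 1)/(Σaᵢ − K).
Here Σaᵢ = 77 and K = 4, so p_C = (16 − 1)/(77 − 4) = 15/73 ≈ 0.205.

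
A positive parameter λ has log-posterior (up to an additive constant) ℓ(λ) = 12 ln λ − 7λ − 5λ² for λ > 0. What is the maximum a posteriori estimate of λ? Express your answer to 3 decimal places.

λ̂_MAP = 0.800

ℓ'(λ) = 12/λ − 7 − 10λ. Setting this to zero and multiplying by λ: 10λ² + 7λ − 12 = 0.
λ = (−7 + √(7² + 4·10·12)) / (2·10) = (−7 + √529) / 20 = (−7 + 23)/20 = 4/5.
ℓ''(λ) = −12/λ² − 10 < 0, confirming a maximum.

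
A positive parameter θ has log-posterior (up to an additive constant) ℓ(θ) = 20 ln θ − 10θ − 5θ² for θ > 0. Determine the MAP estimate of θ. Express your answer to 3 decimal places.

θ̂_MAP = 1.000

ℓ'(θ) = 20/θ − 10 − 10θ. Setting this to zero and multiplying by θ: 10θ² + 10θ − 20 = 0.
θ = (−10 + √(10² + 4·10·20)) / (2·10) = (−10 + √900) / 20 = (−10 + 30)/20 = 1.
ℓ''(θ) = −20/θ² − 10 < 0, confirming a maximum.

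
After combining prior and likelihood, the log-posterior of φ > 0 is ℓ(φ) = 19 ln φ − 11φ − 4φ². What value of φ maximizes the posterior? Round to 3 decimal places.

φ̂_MAP = 1.000

ℓ'(φ) = 19/φ − 11 − 8φ. Setting this to zero and multiplying by φ: 8φ² + 11φ − 19 = 0.
φ = (−11 + √(11² + 4·8·19)) / (2·8) = (−11 + √729) / 16 = (−11 + 27)/16 = 1.
ℓ''(φ) = −19/φ² − 8 < 0, confirming a maximum.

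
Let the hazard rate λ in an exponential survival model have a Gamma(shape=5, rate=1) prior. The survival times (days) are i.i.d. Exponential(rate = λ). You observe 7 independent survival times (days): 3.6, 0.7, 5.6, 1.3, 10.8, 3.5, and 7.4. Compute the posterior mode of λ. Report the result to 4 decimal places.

The Exponential(rate=λ) likelihood is ∝ λ^n e^(−λΣtᵢ). Here n = 7 and Σtᵢ = 3.6 + 0.7 + 5.6 + 1.3 + 10.8 + 3.5 + 7.4 = 32.9.
Posterior ∝ λ^4e^(−1λ) · λ^7e^(−32.9λ) = λ^11e^(−33.9λ), i.e. Gamma(12, 33.9).
Mode = (a−1)/b = 11/33.9 ≈ 0.3245.

λ̂_MAP = 0.3245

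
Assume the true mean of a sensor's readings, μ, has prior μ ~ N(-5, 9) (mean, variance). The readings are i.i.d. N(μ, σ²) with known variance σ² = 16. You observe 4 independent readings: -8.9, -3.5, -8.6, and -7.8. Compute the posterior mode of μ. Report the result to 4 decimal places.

μ̂_MAP = -6.5231

n = 4; x̄ = ((-8.9) + (-3.5) + (-8.6) + (-7.8))/4 = -28.8/4 = -7.2.
For a Normal prior and Normal likelihood with known variance, the posterior is Normal; its mode equals its mean, the precision-weighted average.
Prior precision 1/σ₀² = 1/9; data precision n/σ² = 4/16 = 0.25.
μ̂ = ((1/9)·(-5) + 0.25·(-7.2)) / (1/9 + 0.25) = (-106/45)/(13/36) = -424/65 ≈ -6.5231.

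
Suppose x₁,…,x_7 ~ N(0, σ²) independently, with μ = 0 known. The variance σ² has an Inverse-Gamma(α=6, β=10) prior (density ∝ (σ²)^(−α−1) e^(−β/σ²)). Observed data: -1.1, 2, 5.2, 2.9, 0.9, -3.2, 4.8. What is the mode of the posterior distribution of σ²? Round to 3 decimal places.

Sum of squared deviations about the known mean: SS = (-1.1−0)² + (2−0)² + (5.2−0)² + (2.9−0)² + (0.9−0)² + (-3.2−0)² + (4.8−0)² = 74.75.
The Normal likelihood contributes (σ²)^(−n/2) exp(−SS/(2σ²)), so the posterior is Inverse-Gamma(α + n/2, β + SS/2) = Inverse-Gamma(9.5, 47.375).
The mode of Inverse-Gamma(a, b) is b/(a+1) = 47.375/10.5 ≈ 4.512.

σ̂²_MAP = 4.512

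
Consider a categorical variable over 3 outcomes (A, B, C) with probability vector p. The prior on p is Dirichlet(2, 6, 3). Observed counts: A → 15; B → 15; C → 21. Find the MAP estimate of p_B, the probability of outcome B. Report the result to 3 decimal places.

MAP estimate of p_B = 0.339

The posterior is Dirichlet(αᵢ + nᵢ) = Dirichlet(17, 21, 24).
For a Dirichlet(a₁,…,a_K) with all aᵢ > 1, the mode has j-th component (aⱼ − 1)/(Σaᵢ − K).
Here Σaᵢ = 62 and K = 3, so p_B = (21 − 1)/(62 − 3) = 20/59 ≈ 0.339.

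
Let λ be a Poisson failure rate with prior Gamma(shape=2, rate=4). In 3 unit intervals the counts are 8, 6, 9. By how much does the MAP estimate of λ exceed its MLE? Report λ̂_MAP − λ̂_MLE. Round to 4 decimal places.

MAP − MLE = -4.2381

Σxᵢ = 23. Posterior is Gamma(25, 7); MAP = (25−1)/7 = 24/7 ≈ 3.42857.
MLE = x̄ = 23/3 ≈ 7.66667.
Difference = 24/7 − 23/3 = -89/21 ≈ -4.2381.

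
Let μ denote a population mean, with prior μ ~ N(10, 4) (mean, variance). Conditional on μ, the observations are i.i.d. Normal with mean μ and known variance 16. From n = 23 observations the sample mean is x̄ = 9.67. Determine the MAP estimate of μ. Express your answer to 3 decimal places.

n = 23, x̄ = 9.67.
For a Normal prior and Normal likelihood with known variance, the posterior is Normal; its mode equals its mean, the precision-weighted average.
Prior precision 1/σ₀² = 1/4 = 0.25; data precision n/σ² = 23/16 = 1.4375.
μ̂ = (0.25·10 + 1.4375·9.67) / (0.25 + 1.4375) = 16.400625/1.6875 = 8747/900 ≈ 9.719.

μ̂_MAP = 9.719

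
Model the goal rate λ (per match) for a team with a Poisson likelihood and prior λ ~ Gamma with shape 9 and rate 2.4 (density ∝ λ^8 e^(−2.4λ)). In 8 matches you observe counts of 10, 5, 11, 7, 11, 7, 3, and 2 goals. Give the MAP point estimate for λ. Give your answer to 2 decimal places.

Σxᵢ = 10+5+11+7+11+7+3+2 = 56, with n = 8.
Posterior ∝ λ^8e^(−2.4λ) · λ^56e^(−8λ) = λ^64e^(−10.4λ), i.e. Gamma(shape=65, rate=10.4).
The mode of a Gamma(a, b) with a ≥ 1 (shape–rate) is (a−1)/b = 64/10.4 ≈ 6.15.

λ̂_MAP = 6.15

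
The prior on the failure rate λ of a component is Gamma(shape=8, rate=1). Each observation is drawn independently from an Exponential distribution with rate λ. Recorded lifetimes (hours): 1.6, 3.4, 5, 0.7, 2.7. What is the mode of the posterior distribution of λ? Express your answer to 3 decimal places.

The Exponential(rate=λ) likelihood is ∝ λ^n e^(−λΣtᵢ). Here n = 5 and Σtᵢ = 1.6 + 3.4 + 5 + 0.7 + 2.7 = 13.4.
Posterior ∝ λ^7e^(−1λ) · λ^5e^(−13.4λ) = λ^12e^(−14.4λ), i.e. Gamma(13, 14.4).
Mode = (a−1)/b = 12/14.4 ≈ 0.833.

λ̂_MAP = 0.833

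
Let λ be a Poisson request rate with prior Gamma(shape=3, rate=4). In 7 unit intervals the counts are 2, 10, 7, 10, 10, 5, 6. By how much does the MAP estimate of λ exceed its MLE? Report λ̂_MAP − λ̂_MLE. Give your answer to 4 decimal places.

Σxᵢ = 50. Posterior is Gamma(53, 11); MAP = (53−1)/11 = 52/11 ≈ 4.72727.
MLE = x̄ = 50/7 ≈ 7.14286.
Difference = 52/11 − 50/7 = -186/77 ≈ -2.4156.

MAP − MLE = -2.4156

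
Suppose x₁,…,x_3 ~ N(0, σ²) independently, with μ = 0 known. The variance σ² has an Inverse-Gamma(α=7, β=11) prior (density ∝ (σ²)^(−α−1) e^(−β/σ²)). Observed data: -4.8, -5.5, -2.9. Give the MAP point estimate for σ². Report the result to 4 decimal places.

σ̂²_MAP = 4.4053

Sum of squared deviations about the known mean: SS = (-4.8−0)² + (-5.5−0)² + (-2.9−0)² = 61.7.
The Normal likelihood contributes (σ²)^(−n/2) exp(−SS/(2σ²)), so the posterior is Inverse-Gamma(α + n/2, β + SS/2) = Inverse-Gamma(8.5, 41.85).
The mode of Inverse-Gamma(a, b) is b/(a+1) = 41.85/9.5 ≈ 4.4053.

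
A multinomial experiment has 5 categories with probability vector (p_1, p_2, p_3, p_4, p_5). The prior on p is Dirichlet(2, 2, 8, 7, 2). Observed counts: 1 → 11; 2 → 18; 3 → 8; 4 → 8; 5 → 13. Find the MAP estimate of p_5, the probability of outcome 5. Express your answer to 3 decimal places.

The posterior is Dirichlet(αᵢ + nᵢ) = Dirichlet(13, 20, 16, 15, 15).
For a Dirichlet(a₁,…,a_K) with all aᵢ > 1, the mode has j-th component (aⱼ − 1)/(Σaᵢ − K).
Here Σaᵢ = 79 and K = 5, so p_5 = (15 − 1)/(79 − 5) = 14/74 ≈ 0.189.

MAP estimate: 0.189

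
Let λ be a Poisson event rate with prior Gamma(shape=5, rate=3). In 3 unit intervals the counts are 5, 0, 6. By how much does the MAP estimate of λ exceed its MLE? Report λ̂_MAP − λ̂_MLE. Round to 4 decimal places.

MAP − MLE = -1.1667

Σxᵢ = 11. Posterior is Gamma(16, 6); MAP = (16−1)/6 = 15/6 ≈ 2.50000.
MLE = x̄ = 11/3 ≈ 3.66667.
Difference = 15/6 − 11/3 = -7/6 ≈ -1.1667.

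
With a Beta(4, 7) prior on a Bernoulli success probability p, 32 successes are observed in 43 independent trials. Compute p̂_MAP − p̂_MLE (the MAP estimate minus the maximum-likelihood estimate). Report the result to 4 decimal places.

Posterior is Beta(36, 18); MAP = (36−1)/(54−2) = 35/52 ≈ 0.67308.
MLE ignores the prior: p̂_MLE = k/n = 32/43 ≈ 0.74419.
Difference = 35/52 − 32/43 = -159/2236 ≈ -0.0711.

MAP − MLE = -0.0711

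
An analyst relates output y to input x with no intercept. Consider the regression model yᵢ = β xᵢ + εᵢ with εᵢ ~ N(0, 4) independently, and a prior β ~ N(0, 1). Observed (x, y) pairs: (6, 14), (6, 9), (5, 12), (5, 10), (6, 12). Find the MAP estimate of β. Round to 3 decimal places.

β̂_MAP = 1.975

log p(β | y) = −Σ(yᵢ − βxᵢ)²/(2·4) − β²/(2·1) + const.
Setting the derivative to zero: Σxᵢ(yᵢ − βxᵢ)/4 − β/1 = 0, so β = Σxᵢyᵢ / (Σxᵢ² + σ²/τ²).
Σxᵢyᵢ = 6·14 + 6·9 + 5·12 + 5·10 + 6·12 = 320; Σxᵢ² = 158; σ²/τ² = 4.
β̂_MAP = 320 / (158 + 4) = 320/162 ≈ 1.975.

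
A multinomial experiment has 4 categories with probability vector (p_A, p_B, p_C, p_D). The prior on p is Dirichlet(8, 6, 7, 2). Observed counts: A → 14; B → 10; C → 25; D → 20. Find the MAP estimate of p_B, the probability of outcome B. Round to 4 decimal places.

MAP estimate of p_B = 0.1705

The posterior is Dirichlet(αᵢ + nᵢ) = Dirichlet(22, 16, 32, 22).
For a Dirichlet(a₁,…,a_K) with all aᵢ > 1, the mode has j-th component (aⱼ − 1)/(Σaᵢ − K).
Here Σaᵢ = 92 and K = 4, so p_B = (16 − 1)/(92 − 4) = 15/88 ≈ 0.1705.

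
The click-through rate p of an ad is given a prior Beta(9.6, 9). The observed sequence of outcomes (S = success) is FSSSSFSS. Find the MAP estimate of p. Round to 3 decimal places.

p̂_MAP = 0.593

Prior: Beta(9.6, 9).
Data: 6 successes in 8 trials (from the sequence). The binomial likelihood contributes p^6(1−p)^2, so the posterior is Beta(9.6+6, 9+2) = Beta(15.6, 11).
For Beta(a, b) with a, b > 1 the mode is (a−1)/(a+b−2) = 14.6/24.6 ≈ 0.593.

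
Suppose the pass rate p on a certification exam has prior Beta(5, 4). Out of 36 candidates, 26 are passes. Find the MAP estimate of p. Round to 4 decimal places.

p̂_MAP = 0.6977

Prior: Beta(5, 4).
Data: 26 successes in 36 trials. The binomial likelihood contributes p^26(1−p)^10, so the posterior is Beta(5+26, 4+10) = Beta(31, 14).
For Beta(a, b) with a, b > 1 the mode is (a−1)/(a+b−2) = 30/43 ≈ 0.6977.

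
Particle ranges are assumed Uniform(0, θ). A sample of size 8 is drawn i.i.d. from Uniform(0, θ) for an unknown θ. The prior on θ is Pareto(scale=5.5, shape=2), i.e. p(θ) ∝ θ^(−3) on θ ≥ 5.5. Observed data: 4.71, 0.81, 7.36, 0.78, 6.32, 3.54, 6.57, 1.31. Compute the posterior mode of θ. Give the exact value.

The Uniform(0, θ) likelihood is θ^(−n) for θ ≥ max(xᵢ), zero otherwise. Here max(xᵢ) = 7.36.
Posterior ∝ θ^(−3) · θ^(−8) = θ^(−11) on θ ≥ max(5.5, 7.36) = 7.36.
This density is strictly decreasing in θ, so the posterior mode lies at the lower boundary of the support.

θ̂_MAP = 7.36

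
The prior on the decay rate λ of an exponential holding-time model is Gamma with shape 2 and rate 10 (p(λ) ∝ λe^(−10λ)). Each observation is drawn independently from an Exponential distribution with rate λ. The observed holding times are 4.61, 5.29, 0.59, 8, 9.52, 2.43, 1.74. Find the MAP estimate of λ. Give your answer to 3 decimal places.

The Exponential(rate=λ) likelihood is ∝ λ^n e^(−λΣtᵢ). Here n = 7 and Σtᵢ = 4.61 + 5.29 + 0.59 + 8 + 9.52 + 2.43 + 1.74 = 32.18.
Posterior ∝ λe^(−10λ) · λ^7e^(−32.18λ) = λ^8e^(−42.18λ), i.e. Gamma(9, 42.18).
Mode = (a−1)/b = 8/42.18 ≈ 0.190.

λ̂_MAP = 0.190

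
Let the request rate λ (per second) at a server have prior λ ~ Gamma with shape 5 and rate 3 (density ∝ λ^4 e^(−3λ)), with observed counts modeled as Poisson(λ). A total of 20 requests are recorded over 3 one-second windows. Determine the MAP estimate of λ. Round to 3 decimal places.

λ̂_MAP = 4.000

Σxᵢ = 20, n = 3.
Posterior ∝ λ^4e^(−3λ) · λ^20e^(−3λ) = λ^24e^(−6λ), i.e. Gamma(shape=25, rate=6).
The mode of a Gamma(a, b) with a ≥ 1 (shape–rate) is (a−1)/b = 24/6 ≈ 4.000.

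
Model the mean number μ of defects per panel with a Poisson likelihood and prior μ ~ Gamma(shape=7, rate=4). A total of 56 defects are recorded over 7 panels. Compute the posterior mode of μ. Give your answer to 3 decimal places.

Σxᵢ = 56, n = 7.
Posterior ∝ μ^6e^(−4μ) · μ^56e^(−7μ) = μ^62e^(−11μ), i.e. Gamma(shape=63, rate=11).
The mode of a Gamma(a, b) with a ≥ 1 (shape–rate) is (a−1)/b = 62/11 ≈ 5.636.

μ̂_MAP = 5.636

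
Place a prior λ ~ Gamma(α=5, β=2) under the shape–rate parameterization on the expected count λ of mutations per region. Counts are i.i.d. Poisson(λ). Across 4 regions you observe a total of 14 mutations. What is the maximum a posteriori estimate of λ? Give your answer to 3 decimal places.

λ̂_MAP = 3.000

Σxᵢ = 14, n = 4.
Posterior ∝ λ^4e^(−2λ) · λ^14e^(−4λ) = λ^18e^(−6λ), i.e. Gamma(shape=19, rate=6).
The mode of a Gamma(a, b) with a ≥ 1 (shape–rate) is (a−1)/b = 18/6 ≈ 3.000.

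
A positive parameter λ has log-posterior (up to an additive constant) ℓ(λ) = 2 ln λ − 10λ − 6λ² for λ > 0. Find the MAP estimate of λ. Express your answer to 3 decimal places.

ℓ'(λ) = 2/λ − 10 − 12λ. Setting this to zero and multiplying by λ: 12λ² + 10λ − 2 = 0.
λ = (−10 + √(10² + 4·12·2)) / (2·12) = (−10 + √196) / 24 = (−10 + 14)/24 = 1/6.
ℓ''(λ) = −2/λ² − 12 < 0, confirming a maximum.

λ̂_MAP = 0.167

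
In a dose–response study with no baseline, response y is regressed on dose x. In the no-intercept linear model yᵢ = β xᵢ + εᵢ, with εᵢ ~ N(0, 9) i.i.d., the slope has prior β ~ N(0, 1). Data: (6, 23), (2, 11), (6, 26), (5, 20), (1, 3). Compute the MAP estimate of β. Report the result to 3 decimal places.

log p(β | y) = −Σ(yᵢ − βxᵢ)²/(2·9) − β²/(2·1) + const.
Setting the derivative to zero: Σxᵢ(yᵢ − βxᵢ)/9 − β/1 = 0, so β = Σxᵢyᵢ / (Σxᵢ² + σ²/τ²).
Σxᵢyᵢ = 6·23 + 2·11 + 6·26 + 5·20 + 1·3 = 419; Σxᵢ² = 102; σ²/τ² = 9.
β̂_MAP = 419 / (102 + 9) = 419/111 ≈ 3.775.

β̂_MAP = 3.775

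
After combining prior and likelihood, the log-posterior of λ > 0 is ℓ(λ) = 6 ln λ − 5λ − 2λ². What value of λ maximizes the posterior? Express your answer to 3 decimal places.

ℓ'(λ) = 6/λ − 5 − 4λ. Setting this to zero and multiplying by λ: 4λ² + 5λ − 6 = 0.
λ = (−5 + √(5² + 4·4·6)) / (2·4) = (−5 + √121) / 8 = (−5 + 11)/8 = 3/4.
ℓ''(λ) = −6/λ² − 4 < 0, confirming a maximum.

λ̂_MAP = 0.750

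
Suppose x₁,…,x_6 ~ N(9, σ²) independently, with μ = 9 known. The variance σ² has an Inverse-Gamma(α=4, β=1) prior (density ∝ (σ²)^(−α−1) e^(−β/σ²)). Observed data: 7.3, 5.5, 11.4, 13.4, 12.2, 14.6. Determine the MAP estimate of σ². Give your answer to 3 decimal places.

Sum of squared deviations about the known mean: SS = (7.3−9)² + (5.5−9)² + (11.4−9)² + (13.4−9)² + (12.2−9)² + (14.6−9)² = 81.86.
The Normal likelihood contributes (σ²)^(−n/2) exp(−SS/(2σ²)), so the posterior is Inverse-Gamma(α + n/2, β + SS/2) = Inverse-Gamma(7, 41.93).
The mode of Inverse-Gamma(a, b) is b/(a+1) = 41.93/8 ≈ 5.241.

σ̂²_MAP = 5.241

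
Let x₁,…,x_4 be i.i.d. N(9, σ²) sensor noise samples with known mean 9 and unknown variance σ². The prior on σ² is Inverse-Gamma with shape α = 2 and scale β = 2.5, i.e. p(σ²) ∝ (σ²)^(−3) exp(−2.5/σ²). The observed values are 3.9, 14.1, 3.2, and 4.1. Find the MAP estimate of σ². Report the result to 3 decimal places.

Sum of squared deviations about the known mean: SS = (3.9−9)² + (14.1−9)² + (3.2−9)² + (4.1−9)² = 109.67.
The Normal likelihood contributes (σ²)^(−n/2) exp(−SS/(2σ²)), so the posterior is Inverse-Gamma(α + n/2, β + SS/2) = Inverse-Gamma(4, 57.335).
The mode of Inverse-Gamma(a, b) is b/(a+1) = 57.335/5 ≈ 11.467.

σ̂²_MAP = 11.467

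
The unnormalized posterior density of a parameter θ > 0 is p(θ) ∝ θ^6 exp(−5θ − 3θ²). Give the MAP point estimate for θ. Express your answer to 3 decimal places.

ℓ'(θ) = 6/θ − 5 − 6θ. Setting this to zero and multiplying by θ: 6θ² + 5θ − 6 = 0.
θ = (−5 + √(5² + 4·6·6)) / (2·6) = (−5 + √169) / 12 = (−5 + 13)/12 = 2/3.
ℓ''(θ) = −6/θ² − 6 < 0, confirming a maximum.

θ̂_MAP = 0.667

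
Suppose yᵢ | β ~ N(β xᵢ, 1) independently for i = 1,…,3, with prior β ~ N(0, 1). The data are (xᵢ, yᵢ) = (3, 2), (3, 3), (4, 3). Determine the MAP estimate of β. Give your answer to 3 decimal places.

β̂_MAP = 0.771

log p(β | y) = −Σ(yᵢ − βxᵢ)²/(2·1) − β²/(2·1) + const.
Setting the derivative to zero: Σxᵢ(yᵢ − βxᵢ)/1 − β/1 = 0, so β = Σxᵢyᵢ / (Σxᵢ² + σ²/τ²).
Σxᵢyᵢ = 3·2 + 3·3 + 4·3 = 27; Σxᵢ² = 34; σ²/τ² = 1.
β̂_MAP = 27 / (34 + 1) = 27/35 ≈ 0.771.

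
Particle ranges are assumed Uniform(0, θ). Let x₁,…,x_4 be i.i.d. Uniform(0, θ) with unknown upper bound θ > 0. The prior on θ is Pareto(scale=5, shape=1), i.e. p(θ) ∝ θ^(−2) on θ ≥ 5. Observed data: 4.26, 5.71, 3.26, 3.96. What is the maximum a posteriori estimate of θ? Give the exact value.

The Uniform(0, θ) likelihood is θ^(−n) for θ ≥ max(xᵢ), zero otherwise. Here max(xᵢ) = 5.71.
Posterior ∝ θ^(−2) · θ^(−4) = θ^(−6) on θ ≥ max(5, 5.71) = 5.71.
This density is strictly decreasing in θ, so the posterior mode lies at the lower boundary of the support.

θ̂_MAP = 5.71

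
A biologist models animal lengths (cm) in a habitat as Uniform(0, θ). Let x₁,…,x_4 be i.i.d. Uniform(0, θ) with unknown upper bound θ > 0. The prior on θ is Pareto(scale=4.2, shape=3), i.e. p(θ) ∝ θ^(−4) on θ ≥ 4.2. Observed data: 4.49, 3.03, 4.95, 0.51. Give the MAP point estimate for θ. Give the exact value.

θ̂_MAP = 4.95

The Uniform(0, θ) likelihood is θ^(−n) for θ ≥ max(xᵢ), zero otherwise. Here max(xᵢ) = 4.95.
Posterior ∝ θ^(−4) · θ^(−4) = θ^(−8) on θ ≥ max(4.2, 4.95) = 4.95.
This density is strictly decreasing in θ, so the posterior mode lies at the lower boundary of the support.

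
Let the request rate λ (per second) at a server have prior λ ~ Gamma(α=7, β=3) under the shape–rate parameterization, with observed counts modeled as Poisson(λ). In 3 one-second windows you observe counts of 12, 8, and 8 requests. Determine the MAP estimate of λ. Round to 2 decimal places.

Σxᵢ = 12+8+8 = 28, with n = 3.
Posterior ∝ λ^6e^(−3λ) · λ^28e^(−3λ) = λ^34e^(−6λ), i.e. Gamma(shape=35, rate=6).
The mode of a Gamma(a, b) with a ≥ 1 (shape–rate) is (a−1)/b = 34/6 ≈ 5.67.

λ̂_MAP = 5.67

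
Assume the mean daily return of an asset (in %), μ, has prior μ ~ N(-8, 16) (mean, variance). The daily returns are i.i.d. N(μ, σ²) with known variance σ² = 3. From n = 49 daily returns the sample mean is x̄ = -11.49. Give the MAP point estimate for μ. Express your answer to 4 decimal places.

n = 49, x̄ = -11.49.
For a Normal prior and Normal likelihood with known variance, the posterior is Normal; its mode equals its mean, the precision-weighted average.
Prior precision 1/σ₀² = 1/16 = 0.0625; data precision n/σ² = 49/3.
μ̂ = (0.0625·(-8) + (49/3)·(-11.49)) / (0.0625 + 49/3) = (-188.17)/(787/48) = -225804/19675 ≈ -11.4767.

μ̂_MAP = -11.4767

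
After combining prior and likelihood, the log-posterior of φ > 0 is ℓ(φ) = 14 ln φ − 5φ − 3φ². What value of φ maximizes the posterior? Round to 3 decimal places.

φ̂_MAP = 1.167

ℓ'(φ) = 14/φ − 5 − 6φ. Setting this to zero and multiplying by φ: 6φ² + 5φ − 14 = 0.
φ = (−5 + √(5² + 4·6·14)) / (2·6) = (−5 + √361) / 12 = (−5 + 19)/12 = 7/6.
ℓ''(φ) = −14/φ² − 6 < 0, confirming a maximum.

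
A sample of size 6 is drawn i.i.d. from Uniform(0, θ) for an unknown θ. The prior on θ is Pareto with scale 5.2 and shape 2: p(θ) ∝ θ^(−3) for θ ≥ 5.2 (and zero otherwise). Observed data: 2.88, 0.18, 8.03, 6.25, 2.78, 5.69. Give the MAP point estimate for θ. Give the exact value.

The Uniform(0, θ) likelihood is θ^(−n) for θ ≥ max(xᵢ), zero otherwise. Here max(xᵢ) = 8.03.
Posterior ∝ θ^(−3) · θ^(−6) = θ^(−9) on θ ≥ max(5.2, 8.03) = 8.03.
This density is strictly decreasing in θ, so the posterior mode lies at the lower boundary of the support.

θ̂_MAP = 8.03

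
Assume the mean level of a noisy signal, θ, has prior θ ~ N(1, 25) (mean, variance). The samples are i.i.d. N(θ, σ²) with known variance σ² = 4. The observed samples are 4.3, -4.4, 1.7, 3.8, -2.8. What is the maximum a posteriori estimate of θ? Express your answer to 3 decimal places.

n = 5; x̄ = (4.3 + (-4.4) + 1.7 + 3.8 + (-2.8))/5 = 2.6/5 = 0.52.
For a Normal prior and Normal likelihood with known variance, the posterior is Normal; its mode equals its mean, the precision-weighted average.
Prior precision 1/σ₀² = 1/25 = 0.04; data precision n/σ² = 5/4 = 1.25.
θ̂ = (0.04·1 + 1.25·0.52) / (0.04 + 1.25) = 0.69/1.29 = 23/43 ≈ 0.535.

θ̂_MAP = 0.535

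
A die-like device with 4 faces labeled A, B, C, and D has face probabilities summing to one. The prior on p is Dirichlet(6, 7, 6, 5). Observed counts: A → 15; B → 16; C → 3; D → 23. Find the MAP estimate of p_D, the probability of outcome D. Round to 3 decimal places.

MAP estimate of p_D = 0.351

The posterior is Dirichlet(αᵢ + nᵢ) = Dirichlet(21, 23, 9, 28).
For a Dirichlet(a₁,…,a_K) with all aᵢ > 1, the mode has j-th component (aⱼ − 1)/(Σaᵢ − K).
Here Σaᵢ = 81 and K = 4, so p_D = (28 − 1)/(81 − 4) = 27/77 ≈ 0.351.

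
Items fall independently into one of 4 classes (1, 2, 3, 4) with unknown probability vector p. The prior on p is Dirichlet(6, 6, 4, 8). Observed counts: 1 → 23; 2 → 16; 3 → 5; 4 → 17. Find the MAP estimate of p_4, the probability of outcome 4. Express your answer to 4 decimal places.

MAP estimate: 0.2963

The posterior is Dirichlet(αᵢ + nᵢ) = Dirichlet(29, 22, 9, 25).
For a Dirichlet(a₁,…,a_K) with all aᵢ > 1, the mode has j-th component (aⱼ − 1)/(Σaᵢ − K).
Here Σaᵢ = 85 and K = 4, so p_4 = (25 − 1)/(85 − 4) = 24/81 ≈ 0.2963.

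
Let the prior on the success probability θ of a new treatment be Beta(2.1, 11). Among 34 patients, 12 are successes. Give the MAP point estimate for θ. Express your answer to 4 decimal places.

Prior: Beta(2.1, 11).
Data: 12 successes in 34 trials. The binomial likelihood contributes θ^12(1−θ)^22, so the posterior is Beta(2.1+12, 11+22) = Beta(14.1, 33).
For Beta(a, b) with a, b > 1 the mode is (a−1)/(a+b−2) = 13.1/45.1 ≈ 0.2905.

θ̂_MAP = 0.2905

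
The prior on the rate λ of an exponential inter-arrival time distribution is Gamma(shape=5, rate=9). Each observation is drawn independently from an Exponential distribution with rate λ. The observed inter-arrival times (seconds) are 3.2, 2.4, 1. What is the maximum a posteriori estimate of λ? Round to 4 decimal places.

λ̂_MAP = 0.4487

The Exponential(rate=λ) likelihood is ∝ λ^n e^(−λΣtᵢ). Here n = 3 and Σtᵢ = 3.2 + 2.4 + 1 = 6.6.
Posterior ∝ λ^4e^(−9λ) · λ^3e^(−6.6λ) = λ^7e^(−15.6λ), i.e. Gamma(8, 15.6).
Mode = (a−1)/b = 7/15.6 ≈ 0.4487.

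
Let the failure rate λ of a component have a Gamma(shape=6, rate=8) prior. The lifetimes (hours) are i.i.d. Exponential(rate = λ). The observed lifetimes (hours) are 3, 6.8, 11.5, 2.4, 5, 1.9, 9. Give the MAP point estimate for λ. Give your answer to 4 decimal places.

The Exponential(rate=λ) likelihood is ∝ λ^n e^(−λΣtᵢ). Here n = 7 and Σtᵢ = 3 + 6.8 + 11.5 + 2.4 + 5 + 1.9 + 9 = 39.6.
Posterior ∝ λ^5e^(−8λ) · λ^7e^(−39.6λ) = λ^12e^(−47.6λ), i.e. Gamma(13, 47.6).
Mode = (a−1)/b = 12/47.6 ≈ 0.2521.

λ̂_MAP = 0.2521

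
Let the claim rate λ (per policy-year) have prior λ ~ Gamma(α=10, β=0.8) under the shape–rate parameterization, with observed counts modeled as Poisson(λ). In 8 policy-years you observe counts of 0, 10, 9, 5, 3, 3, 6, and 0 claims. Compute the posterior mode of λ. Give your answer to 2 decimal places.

λ̂_MAP = 5.11

Σxᵢ = 0+10+9+5+3+3+6+0 = 36, with n = 8.
Posterior ∝ λ^9e^(−0.8λ) · λ^36e^(−8λ) = λ^45e^(−8.8λ), i.e. Gamma(shape=46, rate=8.8).
The mode of a Gamma(a, b) with a ≥ 1 (shape–rate) is (a−1)/b = 45/8.8 ≈ 5.11.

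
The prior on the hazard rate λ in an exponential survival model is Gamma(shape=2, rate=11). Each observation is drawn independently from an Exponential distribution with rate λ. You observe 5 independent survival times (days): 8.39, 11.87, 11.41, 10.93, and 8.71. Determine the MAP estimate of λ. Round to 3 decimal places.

The Exponential(rate=λ) likelihood is ∝ λ^n e^(−λΣtᵢ). Here n = 5 and Σtᵢ = 8.39 + 11.87 + 11.41 + 10.93 + 8.71 = 51.31.
Posterior ∝ λe^(−11λ) · λ^5e^(−51.31λ) = λ^6e^(−62.31λ), i.e. Gamma(7, 62.31).
Mode = (a−1)/b = 6/62.31 ≈ 0.096.

λ̂_MAP = 0.096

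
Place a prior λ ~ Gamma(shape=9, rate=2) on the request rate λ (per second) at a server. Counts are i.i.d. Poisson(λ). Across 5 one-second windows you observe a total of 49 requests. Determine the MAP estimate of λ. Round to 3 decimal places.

λ̂_MAP = 8.143

Σxᵢ = 49, n = 5.
Posterior ∝ λ^8e^(−2λ) · λ^49e^(−5λ) = λ^57e^(−7λ), i.e. Gamma(shape=58, rate=7).
The mode of a Gamma(a, b) with a ≥ 1 (shape–rate) is (a−1)/b = 57/7 ≈ 8.143.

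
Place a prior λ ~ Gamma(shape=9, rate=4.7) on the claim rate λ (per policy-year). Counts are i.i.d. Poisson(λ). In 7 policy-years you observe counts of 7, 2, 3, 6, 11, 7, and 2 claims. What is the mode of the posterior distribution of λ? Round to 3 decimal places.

Σxᵢ = 7+2+3+6+11+7+2 = 38, with n = 7.
Posterior ∝ λ^8e^(−4.7λ) · λ^38e^(−7λ) = λ^46e^(−11.7λ), i.e. Gamma(shape=47, rate=11.7).
The mode of a Gamma(a, b) with a ≥ 1 (shape–rate) is (a−1)/b = 46/11.7 ≈ 3.932.

λ̂_MAP = 3.932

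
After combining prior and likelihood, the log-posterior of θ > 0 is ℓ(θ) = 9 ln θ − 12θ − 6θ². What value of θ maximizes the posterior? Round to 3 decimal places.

θ̂_MAP = 0.500

ℓ'(θ) = 9/θ − 12 − 12θ. Setting this to zero and multiplying by θ: 12θ² + 12θ − 9 = 0.
θ = (−12 + √(12² + 4·12·9)) / (2·12) = (−12 + √576) / 24 = (−12 + 24)/24 = 1/2.
ℓ''(θ) = −9/θ² − 12 < 0, confirming a maximum.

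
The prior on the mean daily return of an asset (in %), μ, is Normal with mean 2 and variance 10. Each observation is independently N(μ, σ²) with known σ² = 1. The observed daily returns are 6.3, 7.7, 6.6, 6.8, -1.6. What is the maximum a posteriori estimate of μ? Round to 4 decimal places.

μ̂_MAP = 5.0980

n = 5; x̄ = (6.3 + 7.7 + 6.6 + 6.8 + (-1.6))/5 = 25.8/5 = 5.16.
For a Normal prior and Normal likelihood with known variance, the posterior is Normal; its mode equals its mean, the precision-weighted average.
Prior precision 1/σ₀² = 1/10 = 0.1; data precision n/σ² = 5/1 = 5.
μ̂ = (0.1·2 + 5·5.16) / (0.1 + 5) = 26/5.1 = 260/51 ≈ 5.0980.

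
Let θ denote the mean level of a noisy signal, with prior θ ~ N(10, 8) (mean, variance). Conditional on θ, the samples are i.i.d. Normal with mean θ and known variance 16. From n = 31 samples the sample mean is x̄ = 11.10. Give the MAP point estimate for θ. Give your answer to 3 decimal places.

n = 31, x̄ = 11.10.
For a Normal prior and Normal likelihood with known variance, the posterior is Normal; its mode equals its mean, the precision-weighted average.
Prior precision 1/σ₀² = 1/8 = 0.125; data precision n/σ² = 31/16 = 1.9375.
θ̂ = (0.125·10 + 1.9375·11.1) / (0.125 + 1.9375) = 22.75625/2.0625 = 331/30 ≈ 11.033.

θ̂_MAP = 11.033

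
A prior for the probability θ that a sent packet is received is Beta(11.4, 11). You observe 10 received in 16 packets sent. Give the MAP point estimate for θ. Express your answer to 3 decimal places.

Prior: Beta(11.4, 11).
Data: 10 successes in 16 trials. The binomial likelihood contributes θ^10(1−θ)^6, so the posterior is Beta(11.4+10, 11+6) = Beta(21.4, 17).
For Beta(a, b) with a, b > 1 the mode is (a−1)/(a+b−2) = 20.4/36.4 ≈ 0.560.

θ̂_MAP = 0.560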